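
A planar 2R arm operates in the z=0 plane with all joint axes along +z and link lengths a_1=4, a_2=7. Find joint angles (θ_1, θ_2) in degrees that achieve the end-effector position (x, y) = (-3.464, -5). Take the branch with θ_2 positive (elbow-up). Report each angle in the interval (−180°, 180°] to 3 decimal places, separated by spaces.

150.000 120.001

cos θ_2 = (36.9993−4²−7²)/(2·4·7) = -0.5000; θ_2 = 120.0008° (elbow-up)
β = atan2(-5.0000,-3.4640) = -124.7142°; ψ = atan2(6.0621,0.4999) = 85.2858°
θ_1 = β − ψ = -210.0000°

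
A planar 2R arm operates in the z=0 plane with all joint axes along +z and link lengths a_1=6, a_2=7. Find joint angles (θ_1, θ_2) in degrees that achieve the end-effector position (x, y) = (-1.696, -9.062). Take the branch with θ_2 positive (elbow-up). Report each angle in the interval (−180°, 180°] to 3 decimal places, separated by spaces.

cos θ_2 = (84.9963−6²−7²)/(2·6·7) = -0.0000; θ_2 = 90.0026° (elbow-up)
β = atan2(-9.0620,-1.6960) = -100.6006°; ψ = atan2(7.0000,5.9997) = 49.4002°
θ_1 = β − ψ = -150.0007°

-150.001 90.003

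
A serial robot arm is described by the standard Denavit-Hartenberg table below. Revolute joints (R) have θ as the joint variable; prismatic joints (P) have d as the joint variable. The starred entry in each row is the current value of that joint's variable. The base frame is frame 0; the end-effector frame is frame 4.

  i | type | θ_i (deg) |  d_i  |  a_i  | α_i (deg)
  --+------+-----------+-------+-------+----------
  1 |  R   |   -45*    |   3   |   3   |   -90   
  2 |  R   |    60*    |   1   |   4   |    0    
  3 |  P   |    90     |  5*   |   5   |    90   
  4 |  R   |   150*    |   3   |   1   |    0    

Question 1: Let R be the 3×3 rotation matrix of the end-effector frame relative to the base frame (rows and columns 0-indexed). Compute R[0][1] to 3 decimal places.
End-effector y-axis (col 1 of R) = (-0.3062,-0.9186,0.2500)
R[0][1] = -0.3062

-0.306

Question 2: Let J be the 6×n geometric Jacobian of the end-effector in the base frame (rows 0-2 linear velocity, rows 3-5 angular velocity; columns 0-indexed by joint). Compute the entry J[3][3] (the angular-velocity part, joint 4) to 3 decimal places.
0.354

axis z_3 = (0.3536,-0.3536,-0.8660); lever o_n−o_3 = (1.9445,-1.2374,-2.1651)
cross product → J_v[:, 3] = (-0.3062,-0.9186,0.2500)
J_ω[:, 3] = z_3
entry J[3][3] = 0.3536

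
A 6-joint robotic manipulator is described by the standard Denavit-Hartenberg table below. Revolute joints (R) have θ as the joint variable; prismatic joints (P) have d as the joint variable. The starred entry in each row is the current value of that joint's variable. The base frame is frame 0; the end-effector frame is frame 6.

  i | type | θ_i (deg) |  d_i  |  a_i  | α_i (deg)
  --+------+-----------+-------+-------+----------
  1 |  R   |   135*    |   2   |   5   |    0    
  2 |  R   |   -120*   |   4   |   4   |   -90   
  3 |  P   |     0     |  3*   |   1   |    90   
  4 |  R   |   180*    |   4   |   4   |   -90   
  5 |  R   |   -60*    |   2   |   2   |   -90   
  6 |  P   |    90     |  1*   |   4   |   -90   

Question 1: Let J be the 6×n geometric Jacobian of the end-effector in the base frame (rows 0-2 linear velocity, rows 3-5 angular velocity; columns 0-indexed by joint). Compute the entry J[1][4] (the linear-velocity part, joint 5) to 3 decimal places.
-0.319

axis z_4 = (0.2588,-0.9659,0.0000); lever o_n−o_4 = (-2.3201,1.4489,1.2321)
cross product → J_v[:, 4] = (-1.1901,-0.3189,-1.8660)
J_ω[:, 4] = z_4
entry J[1][4] = -0.3189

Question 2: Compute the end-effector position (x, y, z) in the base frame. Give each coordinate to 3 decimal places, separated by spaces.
-5.666 8.141 11.232

after link 1: o_1 = (-3.5355, 3.5355, 2.0000)
after link 2: o_2 = (0.3282, 4.5708, 6.0000)
after link 3: o_3 = (0.5176, 7.7274, 6.0000)
after link 4: o_4 = (-3.3461, 6.6921, 10.0000)
after link 5: o_5 = (-3.7944, 4.5015, 11.7321)
after link 6: o_6 = (-5.6661, 8.1410, 11.2321)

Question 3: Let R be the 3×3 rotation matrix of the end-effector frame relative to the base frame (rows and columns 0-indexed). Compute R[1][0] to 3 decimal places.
End-effector x-axis (col 0 of R) = (-0.2588,0.9659,-0.0000)
R[1][0] = 0.9659

0.966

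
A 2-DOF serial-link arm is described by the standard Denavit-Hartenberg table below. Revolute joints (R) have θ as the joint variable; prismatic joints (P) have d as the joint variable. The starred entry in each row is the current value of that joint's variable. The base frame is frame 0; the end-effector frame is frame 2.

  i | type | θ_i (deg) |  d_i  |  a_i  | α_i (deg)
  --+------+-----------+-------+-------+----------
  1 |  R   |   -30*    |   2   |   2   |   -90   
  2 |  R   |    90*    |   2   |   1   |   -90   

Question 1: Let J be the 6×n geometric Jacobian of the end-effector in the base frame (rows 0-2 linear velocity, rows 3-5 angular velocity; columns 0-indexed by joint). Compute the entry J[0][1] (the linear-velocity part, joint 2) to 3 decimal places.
-0.866

axis z_1 = (0.5000,0.8660,0.0000); lever o_n−o_1 = (1.0000,1.7321,-1.0000)
cross product → J_v[:, 1] = (-0.8660,0.5000,0.0000)
J_ω[:, 1] = z_1
entry J[0][1] = -0.8660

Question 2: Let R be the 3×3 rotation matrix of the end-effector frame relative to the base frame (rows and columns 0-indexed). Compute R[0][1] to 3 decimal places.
-0.500

End-effector y-axis (col 1 of R) = (-0.5000,-0.8660,-0.0000)
R[0][1] = -0.5000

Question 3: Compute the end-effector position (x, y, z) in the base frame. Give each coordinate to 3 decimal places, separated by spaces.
2.732 0.732 1.000

after link 1: o_1 = (1.7321, -1.0000, 2.0000)
after link 2: o_2 = (2.7321, 0.7321, 1.0000)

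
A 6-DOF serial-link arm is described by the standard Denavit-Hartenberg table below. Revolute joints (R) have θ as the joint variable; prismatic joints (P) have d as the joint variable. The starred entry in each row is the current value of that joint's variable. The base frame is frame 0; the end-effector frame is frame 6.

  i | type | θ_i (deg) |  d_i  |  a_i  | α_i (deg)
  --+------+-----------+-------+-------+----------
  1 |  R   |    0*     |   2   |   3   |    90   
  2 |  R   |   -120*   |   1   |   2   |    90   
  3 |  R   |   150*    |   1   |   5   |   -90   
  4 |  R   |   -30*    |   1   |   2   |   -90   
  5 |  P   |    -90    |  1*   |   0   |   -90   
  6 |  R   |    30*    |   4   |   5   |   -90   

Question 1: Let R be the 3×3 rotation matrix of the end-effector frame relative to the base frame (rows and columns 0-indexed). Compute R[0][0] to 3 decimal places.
-0.267

End-effector x-axis (col 0 of R) = (-0.2667,0.8750,0.4040)
R[0][0] = -0.2667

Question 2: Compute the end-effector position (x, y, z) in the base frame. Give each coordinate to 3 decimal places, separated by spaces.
2.834 -1.107 12.310

after link 1: o_1 = (3.0000, 0.0000, 2.0000)
after link 2: o_2 = (2.0000, -1.0000, 0.2679)
after link 3: o_3 = (3.2990, -3.5000, 4.5179)
after link 4: o_4 = (3.4330, -3.5000, 6.7500)
after link 5: o_5 = (4.3995, -3.7500, 6.6920)
after link 6: o_6 = (2.8337, -1.1071, 12.3101)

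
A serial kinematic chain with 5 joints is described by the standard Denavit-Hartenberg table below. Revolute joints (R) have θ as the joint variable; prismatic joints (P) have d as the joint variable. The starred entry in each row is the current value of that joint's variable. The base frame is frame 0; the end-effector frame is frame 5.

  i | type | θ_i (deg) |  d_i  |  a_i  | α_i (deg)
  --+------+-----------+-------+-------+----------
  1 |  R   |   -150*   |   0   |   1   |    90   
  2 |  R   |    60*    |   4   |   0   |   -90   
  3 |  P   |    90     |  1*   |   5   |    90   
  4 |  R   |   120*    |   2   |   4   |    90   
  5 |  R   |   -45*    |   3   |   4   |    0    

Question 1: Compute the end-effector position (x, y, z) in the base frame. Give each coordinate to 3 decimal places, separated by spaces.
5.895 3.191 3.489

after link 1: o_1 = (-0.8660, -0.5000, 0.0000)
after link 2: o_2 = (-2.8660, 2.9641, 0.0000)
after link 3: o_3 = (0.3840, -0.9330, 0.5000)
after link 4: o_4 = (1.1160, 1.7990, 3.9641)
after link 5: o_5 = (5.8948, 3.1911, 3.4894)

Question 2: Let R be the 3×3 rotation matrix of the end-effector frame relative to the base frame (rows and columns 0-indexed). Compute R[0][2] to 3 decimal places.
End-effector z-axis (col 2 of R) = (0.8080,-0.5335,0.2500)
R[0][2] = 0.8080

0.808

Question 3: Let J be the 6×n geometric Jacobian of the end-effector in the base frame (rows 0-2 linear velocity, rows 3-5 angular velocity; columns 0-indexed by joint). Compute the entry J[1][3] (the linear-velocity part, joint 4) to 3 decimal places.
axis z_3 = (-0.4330,-0.2500,0.8660); lever o_n−o_3 = (5.5108,4.1241,2.9894)
cross product → J_v[:, 3] = (-4.3189,6.0670,-0.4081)
J_ω[:, 3] = z_3
entry J[1][3] = 6.0670

6.067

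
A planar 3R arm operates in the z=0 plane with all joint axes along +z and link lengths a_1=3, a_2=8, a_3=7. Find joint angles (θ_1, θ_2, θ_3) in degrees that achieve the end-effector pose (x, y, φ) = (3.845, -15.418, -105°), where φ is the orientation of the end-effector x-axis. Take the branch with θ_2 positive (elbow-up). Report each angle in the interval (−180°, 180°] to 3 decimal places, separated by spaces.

wrist centre = target − a_3·(cos φ, sin φ) = (5.6567, -8.6565)
cos θ_2 = (106.9340−3²−8²)/(2·3·8) = 0.7070; θ_2 = 45.0121° (elbow-up)
β = atan2(-8.6565,5.6567) = -56.8368°; ψ = atan2(5.6580,8.6557) = 33.1719°
θ_1 = β − ψ = -90.0087°
θ_3 = φ − θ_1 − θ_2 = -60.0034° (wrapped to (-180°,180°])

-90.009 45.012 -60.003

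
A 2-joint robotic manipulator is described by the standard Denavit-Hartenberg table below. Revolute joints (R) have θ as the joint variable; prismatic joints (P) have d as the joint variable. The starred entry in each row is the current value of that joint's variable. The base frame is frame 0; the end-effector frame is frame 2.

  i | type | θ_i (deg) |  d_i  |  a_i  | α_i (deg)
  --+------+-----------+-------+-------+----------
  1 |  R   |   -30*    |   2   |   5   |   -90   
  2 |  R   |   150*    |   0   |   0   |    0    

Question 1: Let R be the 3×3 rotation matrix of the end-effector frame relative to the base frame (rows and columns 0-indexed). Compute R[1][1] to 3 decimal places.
0.250

End-effector y-axis (col 1 of R) = (-0.4330,0.2500,0.8660)
R[1][1] = 0.2500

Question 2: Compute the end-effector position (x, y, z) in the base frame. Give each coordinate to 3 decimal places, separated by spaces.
4.330 -2.500 2.000

after link 1: o_1 = (4.3301, -2.5000, 2.0000)
after link 2: o_2 = (4.3301, -2.5000, 2.0000)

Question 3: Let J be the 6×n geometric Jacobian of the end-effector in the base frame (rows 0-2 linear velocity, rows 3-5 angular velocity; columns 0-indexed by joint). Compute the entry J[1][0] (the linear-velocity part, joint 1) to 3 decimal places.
4.330

axis z_0 = ẑ; lever o_n−o_0 = (4.3301,-2.5000,2.0000)
cross product → J_v[:, 0] = (2.5000,4.3301,-0.0000)
J_ω[:, 0] = z_0
entry J[1][0] = 4.3301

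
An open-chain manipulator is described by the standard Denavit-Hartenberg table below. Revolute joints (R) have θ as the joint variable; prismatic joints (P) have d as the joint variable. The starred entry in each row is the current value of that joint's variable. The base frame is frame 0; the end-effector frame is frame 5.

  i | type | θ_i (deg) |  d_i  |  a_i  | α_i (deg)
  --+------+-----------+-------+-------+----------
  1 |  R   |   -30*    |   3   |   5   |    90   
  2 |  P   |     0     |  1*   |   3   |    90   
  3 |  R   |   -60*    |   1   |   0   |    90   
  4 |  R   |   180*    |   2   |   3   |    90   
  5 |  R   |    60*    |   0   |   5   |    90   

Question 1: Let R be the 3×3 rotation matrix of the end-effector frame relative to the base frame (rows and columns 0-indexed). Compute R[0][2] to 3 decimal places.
End-effector z-axis (col 2 of R) = (-0.5000,-0.8660,-0.0000)
R[0][2] = -0.5000

-0.500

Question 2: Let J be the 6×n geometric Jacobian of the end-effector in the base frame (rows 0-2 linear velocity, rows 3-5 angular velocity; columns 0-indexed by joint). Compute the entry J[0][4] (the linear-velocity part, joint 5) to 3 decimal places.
2.500

axis z_4 = (0.0000,-0.0000,-1.0000); lever o_n−o_4 = (-4.3301,2.5000,-0.0000)
cross product → J_v[:, 4] = (2.5000,4.3301,-0.0000)
J_ω[:, 4] = z_4
entry J[0][4] = 2.5000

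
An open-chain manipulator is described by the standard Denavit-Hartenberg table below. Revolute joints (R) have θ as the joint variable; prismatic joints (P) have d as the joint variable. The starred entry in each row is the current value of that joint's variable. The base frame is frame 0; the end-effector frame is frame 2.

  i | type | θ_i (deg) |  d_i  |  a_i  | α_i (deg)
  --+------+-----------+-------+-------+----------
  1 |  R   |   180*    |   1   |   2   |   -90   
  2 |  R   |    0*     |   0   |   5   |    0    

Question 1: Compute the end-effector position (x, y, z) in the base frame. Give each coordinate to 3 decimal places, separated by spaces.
-7.000 0.000 1.000

after link 1: o_1 = (-2.0000, 0.0000, 1.0000)
after link 2: o_2 = (-7.0000, 0.0000, 1.0000)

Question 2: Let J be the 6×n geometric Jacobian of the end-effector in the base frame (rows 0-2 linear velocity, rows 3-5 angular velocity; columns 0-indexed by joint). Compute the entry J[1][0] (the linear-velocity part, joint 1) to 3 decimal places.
-7.000

axis z_0 = ẑ; lever o_n−o_0 = (-7.0000,0.0000,1.0000)
cross product → J_v[:, 0] = (-0.0000,-7.0000,0.0000)
J_ω[:, 0] = z_0
entry J[1][0] = -7.0000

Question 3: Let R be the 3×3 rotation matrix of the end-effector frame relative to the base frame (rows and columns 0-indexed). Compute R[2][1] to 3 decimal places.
-1.000

End-effector y-axis (col 1 of R) = (-0.0000,-0.0000,-1.0000)
R[2][1] = -1.0000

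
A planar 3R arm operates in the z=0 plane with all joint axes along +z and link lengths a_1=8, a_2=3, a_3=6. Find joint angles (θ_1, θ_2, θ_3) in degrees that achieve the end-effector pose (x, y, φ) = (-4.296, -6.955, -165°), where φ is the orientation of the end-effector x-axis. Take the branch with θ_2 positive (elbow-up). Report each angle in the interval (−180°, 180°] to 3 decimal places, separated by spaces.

-90.005 149.999 135.006

wrist centre = target − a_3·(cos φ, sin φ) = (1.4996, -5.4021)
cos θ_2 = (31.4312−8²−3²)/(2·8·3) = -0.8660; θ_2 = 149.9990° (elbow-up)
β = atan2(-5.4021,1.4996) = -74.4860°; ψ = atan2(1.5000,5.4019) = 15.5192°
θ_1 = β − ψ = -90.0052°
θ_3 = φ − θ_1 − θ_2 = 135.0062° (wrapped to (-180°,180°])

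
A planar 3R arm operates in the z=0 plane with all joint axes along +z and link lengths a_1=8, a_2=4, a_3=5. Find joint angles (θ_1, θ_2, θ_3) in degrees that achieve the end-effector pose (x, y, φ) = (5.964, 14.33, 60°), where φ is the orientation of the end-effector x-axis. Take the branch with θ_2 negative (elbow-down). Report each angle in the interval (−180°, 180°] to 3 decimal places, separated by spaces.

wrist centre = target − a_3·(cos φ, sin φ) = (3.4640, 9.9999)
cos θ_2 = (111.9968−8²−4²)/(2·8·4) = 0.4999; θ_2 = -60.0034° (elbow-down)
β = atan2(9.9999,3.4640) = 70.8937°; ψ = atan2(-3.4642,9.9998) = -19.1076°
θ_1 = β − ψ = 90.0013°
θ_3 = φ − θ_1 − θ_2 = 30.0021° (wrapped to (-180°,180°])

90.001 -60.003 30.002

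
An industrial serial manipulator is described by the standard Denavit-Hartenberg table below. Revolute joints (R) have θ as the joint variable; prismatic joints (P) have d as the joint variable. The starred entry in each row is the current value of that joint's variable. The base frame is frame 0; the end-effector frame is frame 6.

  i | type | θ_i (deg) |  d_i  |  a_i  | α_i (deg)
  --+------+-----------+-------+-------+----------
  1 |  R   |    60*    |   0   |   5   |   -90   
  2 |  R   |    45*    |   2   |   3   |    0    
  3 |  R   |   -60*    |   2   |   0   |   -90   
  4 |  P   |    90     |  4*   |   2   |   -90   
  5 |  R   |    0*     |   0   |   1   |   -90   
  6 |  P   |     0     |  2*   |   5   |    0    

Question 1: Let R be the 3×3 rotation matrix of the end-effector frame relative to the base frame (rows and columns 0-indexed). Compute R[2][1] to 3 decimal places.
End-effector y-axis (col 1 of R) = (0.4830,0.8365,0.2588)
R[2][1] = 0.2588

0.259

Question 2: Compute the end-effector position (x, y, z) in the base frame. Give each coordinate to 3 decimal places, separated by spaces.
after link 1: o_1 = (2.5000, 4.3301, 0.0000)
after link 2: o_2 = (1.8286, 7.1672, -2.1213)
after link 3: o_3 = (0.0966, 8.1672, -2.1213)
after link 4: o_4 = (2.3462, 8.0638, -5.9850)
after link 5: o_5 = (3.2123, 7.5638, -5.9850)
after link 6: o_6 = (7.2836, 4.6155, -4.0532)

7.284 4.616 -4.053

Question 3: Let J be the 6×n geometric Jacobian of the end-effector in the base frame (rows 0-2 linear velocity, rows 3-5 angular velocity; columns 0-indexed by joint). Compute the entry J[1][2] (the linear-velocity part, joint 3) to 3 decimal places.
axis z_2 = (-0.8660,0.5000,0.0000); lever o_n−o_2 = (5.4550,-2.5517,-1.9319)
cross product → J_v[:, 2] = (-0.9659,-1.6730,-0.5176)
J_ω[:, 2] = z_2
entry J[1][2] = -1.6730

-1.673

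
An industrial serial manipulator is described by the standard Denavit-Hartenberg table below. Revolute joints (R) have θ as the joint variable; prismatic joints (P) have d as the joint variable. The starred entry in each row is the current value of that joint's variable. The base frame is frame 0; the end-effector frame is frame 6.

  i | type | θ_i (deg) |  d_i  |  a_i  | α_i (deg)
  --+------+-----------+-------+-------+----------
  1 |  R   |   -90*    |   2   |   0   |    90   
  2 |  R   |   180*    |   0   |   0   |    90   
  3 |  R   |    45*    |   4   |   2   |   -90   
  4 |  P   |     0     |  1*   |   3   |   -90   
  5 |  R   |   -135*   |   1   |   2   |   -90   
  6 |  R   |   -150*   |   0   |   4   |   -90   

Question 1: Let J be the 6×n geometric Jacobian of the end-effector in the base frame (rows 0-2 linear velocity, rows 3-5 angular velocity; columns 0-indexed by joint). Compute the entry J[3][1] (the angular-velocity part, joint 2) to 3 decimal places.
axis z_1 = (-1.0000,-0.0000,0.0000); lever o_n−o_1 = (-4.2426,4.2925,1.0000)
cross product → J_v[:, 1] = (-0.0000,1.0000,-4.2925)
J_ω[:, 1] = z_1
entry J[3][1] = -1.0000

-1.000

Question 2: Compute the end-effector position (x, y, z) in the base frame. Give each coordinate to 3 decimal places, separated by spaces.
-4.243 4.293 3.000

after link 1: o_1 = (0.0000, 0.0000, 2.0000)
after link 2: o_2 = (0.0000, 0.0000, 2.0000)
after link 3: o_3 = (-1.4142, 1.4142, 6.0000)
after link 4: o_4 = (-4.2426, 2.8284, 6.0000)
after link 5: o_5 = (-4.2426, 0.8284, 5.0000)
after link 6: o_6 = (-4.2426, 4.2925, 3.0000)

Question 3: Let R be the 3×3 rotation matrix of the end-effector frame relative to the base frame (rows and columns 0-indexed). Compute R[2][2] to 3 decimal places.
-0.866

End-effector z-axis (col 2 of R) = (-0.0000,-0.5000,-0.8660)
R[2][2] = -0.8660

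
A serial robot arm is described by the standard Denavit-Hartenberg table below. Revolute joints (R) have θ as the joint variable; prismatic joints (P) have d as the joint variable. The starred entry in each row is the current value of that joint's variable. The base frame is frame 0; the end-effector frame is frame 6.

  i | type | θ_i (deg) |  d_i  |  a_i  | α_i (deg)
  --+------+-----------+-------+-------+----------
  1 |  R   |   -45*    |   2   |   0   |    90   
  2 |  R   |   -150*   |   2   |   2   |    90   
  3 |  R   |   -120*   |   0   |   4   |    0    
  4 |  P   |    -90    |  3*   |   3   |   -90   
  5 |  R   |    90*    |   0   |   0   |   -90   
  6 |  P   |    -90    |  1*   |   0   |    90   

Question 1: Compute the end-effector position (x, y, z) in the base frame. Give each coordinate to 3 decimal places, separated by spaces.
0.328 0.328 5.464

after link 1: o_1 = (0.0000, 0.0000, 2.0000)
after link 2: o_2 = (-2.6390, -0.1895, 1.0000)
after link 3: o_3 = (1.0353, 1.0353, 2.0000)
after link 4: o_4 = (0.5049, -0.5557, 5.8971)
after link 5: o_5 = (0.5049, -0.5557, 5.8971)
after link 6: o_6 = (0.3282, 0.3282, 5.4641)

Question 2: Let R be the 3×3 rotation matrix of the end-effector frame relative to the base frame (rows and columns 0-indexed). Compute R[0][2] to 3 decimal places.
-0.354

End-effector z-axis (col 2 of R) = (-0.3536,0.3536,0.8660)
R[0][2] = -0.3536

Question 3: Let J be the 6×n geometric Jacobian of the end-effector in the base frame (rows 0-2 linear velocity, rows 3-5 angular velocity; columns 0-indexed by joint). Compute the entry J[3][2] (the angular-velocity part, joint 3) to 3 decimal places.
axis z_2 = (-0.3536,0.3536,0.8660); lever o_n−o_2 = (2.9671,0.5176,4.4641)
cross product → J_v[:, 2] = (1.1300,4.1479,-1.2321)
J_ω[:, 2] = z_2
entry J[3][2] = -0.3536

-0.354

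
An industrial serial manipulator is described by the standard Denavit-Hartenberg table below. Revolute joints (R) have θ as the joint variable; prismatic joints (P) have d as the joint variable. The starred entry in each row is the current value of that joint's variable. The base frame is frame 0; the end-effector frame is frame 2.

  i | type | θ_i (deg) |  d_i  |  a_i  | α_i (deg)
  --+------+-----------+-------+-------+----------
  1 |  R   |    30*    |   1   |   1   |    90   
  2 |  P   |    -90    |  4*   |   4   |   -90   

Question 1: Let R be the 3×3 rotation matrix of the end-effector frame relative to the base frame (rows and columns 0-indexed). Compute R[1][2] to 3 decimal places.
0.500

End-effector z-axis (col 2 of R) = (0.8660,0.5000,0.0000)
R[1][2] = 0.5000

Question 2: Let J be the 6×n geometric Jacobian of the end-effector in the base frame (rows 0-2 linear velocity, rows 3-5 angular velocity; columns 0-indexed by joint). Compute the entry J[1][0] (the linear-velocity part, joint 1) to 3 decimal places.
axis z_0 = ẑ; lever o_n−o_0 = (2.8660,-2.9641,-3.0000)
cross product → J_v[:, 0] = (2.9641,2.8660,-0.0000)
J_ω[:, 0] = z_0
entry J[1][0] = 2.8660

2.866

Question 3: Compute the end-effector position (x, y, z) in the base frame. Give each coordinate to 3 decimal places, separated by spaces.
after link 1: o_1 = (0.8660, 0.5000, 1.0000)
after link 2: o_2 = (2.8660, -2.9641, -3.0000)

2.866 -2.964 -3.000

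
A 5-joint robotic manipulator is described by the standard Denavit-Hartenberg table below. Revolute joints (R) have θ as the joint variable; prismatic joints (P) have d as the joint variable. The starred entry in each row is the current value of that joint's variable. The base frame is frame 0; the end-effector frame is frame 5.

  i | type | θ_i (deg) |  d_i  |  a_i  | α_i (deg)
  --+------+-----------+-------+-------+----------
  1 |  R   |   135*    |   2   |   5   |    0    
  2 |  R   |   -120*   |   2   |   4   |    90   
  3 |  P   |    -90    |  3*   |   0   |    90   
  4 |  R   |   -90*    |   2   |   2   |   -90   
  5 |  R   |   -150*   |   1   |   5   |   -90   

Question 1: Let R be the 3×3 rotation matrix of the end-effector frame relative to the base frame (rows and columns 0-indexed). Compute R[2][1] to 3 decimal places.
End-effector y-axis (col 1 of R) = (-0.0000,0.0000,1.0000)
R[2][1] = 1.0000

1.000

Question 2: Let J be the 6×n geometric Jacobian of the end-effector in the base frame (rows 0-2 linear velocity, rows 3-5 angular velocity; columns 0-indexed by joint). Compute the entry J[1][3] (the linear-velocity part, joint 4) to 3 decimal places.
-0.966

axis z_3 = (-0.9659,-0.2588,-0.0000); lever o_n−o_3 = (-3.7436,-3.4154,-1.0000)
cross product → J_v[:, 3] = (0.2588,-0.9659,2.3301)
J_ω[:, 3] = z_3
entry J[1][3] = -0.9659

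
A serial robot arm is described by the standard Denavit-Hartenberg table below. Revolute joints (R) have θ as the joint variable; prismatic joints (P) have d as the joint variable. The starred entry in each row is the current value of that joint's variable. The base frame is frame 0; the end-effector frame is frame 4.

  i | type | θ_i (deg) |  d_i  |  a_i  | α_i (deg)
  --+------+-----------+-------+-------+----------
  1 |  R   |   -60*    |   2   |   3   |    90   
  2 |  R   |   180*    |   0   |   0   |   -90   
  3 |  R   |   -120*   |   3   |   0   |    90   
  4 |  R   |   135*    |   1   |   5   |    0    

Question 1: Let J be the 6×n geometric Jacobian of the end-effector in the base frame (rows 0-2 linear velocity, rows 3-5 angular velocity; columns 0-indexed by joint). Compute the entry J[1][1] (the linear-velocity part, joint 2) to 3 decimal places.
axis z_1 = (-0.8660,-0.5000,0.0000); lever o_n−o_1 = (2.6338,2.5619,-6.5355)
cross product → J_v[:, 1] = (3.2678,-5.6599,-0.9017)
J_ω[:, 1] = z_1
entry J[1][1] = -5.6599

-5.660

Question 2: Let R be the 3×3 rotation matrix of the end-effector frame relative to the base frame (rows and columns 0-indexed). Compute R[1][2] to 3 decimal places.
-0.500

End-effector z-axis (col 2 of R) = (0.8660,-0.5000,-0.0000)
R[1][2] = -0.5000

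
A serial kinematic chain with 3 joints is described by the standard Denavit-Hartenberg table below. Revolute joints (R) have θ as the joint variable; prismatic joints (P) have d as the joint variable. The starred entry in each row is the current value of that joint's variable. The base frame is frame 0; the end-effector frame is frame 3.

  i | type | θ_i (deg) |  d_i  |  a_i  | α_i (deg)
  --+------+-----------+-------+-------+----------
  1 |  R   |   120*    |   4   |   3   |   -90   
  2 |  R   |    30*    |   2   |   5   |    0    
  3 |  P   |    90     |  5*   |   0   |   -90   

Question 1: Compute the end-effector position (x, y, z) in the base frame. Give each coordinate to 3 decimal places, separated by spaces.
-9.727 2.848 1.500

after link 1: o_1 = (-1.5000, 2.5981, 4.0000)
after link 2: o_2 = (-5.3971, 5.3481, 1.5000)
after link 3: o_3 = (-9.7272, 2.8481, 1.5000)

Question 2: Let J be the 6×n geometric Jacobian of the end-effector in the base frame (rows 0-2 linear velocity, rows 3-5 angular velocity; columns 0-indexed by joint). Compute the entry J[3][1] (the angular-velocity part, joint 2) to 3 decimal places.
-0.866

axis z_1 = (-0.8660,-0.5000,0.0000); lever o_n−o_1 = (-8.2272,0.2500,-2.5000)
cross product → J_v[:, 1] = (1.2500,-2.1651,-4.3301)
J_ω[:, 1] = z_1
entry J[3][1] = -0.8660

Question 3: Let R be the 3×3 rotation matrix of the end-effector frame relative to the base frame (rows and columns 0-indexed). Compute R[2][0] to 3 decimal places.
-0.866

End-effector x-axis (col 0 of R) = (0.2500,-0.4330,-0.8660)
R[2][0] = -0.8660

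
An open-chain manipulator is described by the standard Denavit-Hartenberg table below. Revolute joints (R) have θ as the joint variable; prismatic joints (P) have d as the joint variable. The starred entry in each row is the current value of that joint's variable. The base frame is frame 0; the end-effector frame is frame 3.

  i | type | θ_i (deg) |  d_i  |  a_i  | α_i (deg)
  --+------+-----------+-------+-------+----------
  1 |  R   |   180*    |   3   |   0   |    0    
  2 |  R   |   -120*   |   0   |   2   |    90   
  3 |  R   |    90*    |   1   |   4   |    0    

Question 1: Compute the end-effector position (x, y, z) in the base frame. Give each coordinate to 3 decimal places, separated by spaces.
after link 1: o_1 = (0.0000, 0.0000, 3.0000)
after link 2: o_2 = (1.0000, 1.7321, 3.0000)
after link 3: o_3 = (1.8660, 1.2321, 7.0000)

1.866 1.232 7.000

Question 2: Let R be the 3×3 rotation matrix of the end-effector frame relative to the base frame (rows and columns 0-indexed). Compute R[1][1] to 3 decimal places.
-0.866

End-effector y-axis (col 1 of R) = (-0.5000,-0.8660,0.0000)
R[1][1] = -0.8660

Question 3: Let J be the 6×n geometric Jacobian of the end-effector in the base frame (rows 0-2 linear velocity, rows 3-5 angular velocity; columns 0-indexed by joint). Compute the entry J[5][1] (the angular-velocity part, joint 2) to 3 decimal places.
1.000

axis z_1 = (0.0000,0.0000,1.0000); lever o_n−o_1 = (1.8660,1.2321,4.0000)
cross product → J_v[:, 1] = (-1.2321,1.8660,0.0000)
J_ω[:, 1] = z_1
entry J[5][1] = 1.0000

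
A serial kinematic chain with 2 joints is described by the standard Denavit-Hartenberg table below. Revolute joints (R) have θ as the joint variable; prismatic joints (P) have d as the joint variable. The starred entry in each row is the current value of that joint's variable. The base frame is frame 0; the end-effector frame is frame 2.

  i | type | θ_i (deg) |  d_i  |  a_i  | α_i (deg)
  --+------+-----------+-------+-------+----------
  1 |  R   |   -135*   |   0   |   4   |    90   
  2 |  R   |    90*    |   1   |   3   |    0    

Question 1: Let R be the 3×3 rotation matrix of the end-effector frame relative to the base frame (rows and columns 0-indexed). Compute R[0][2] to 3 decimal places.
-0.707

End-effector z-axis (col 2 of R) = (-0.7071,0.7071,0.0000)
R[0][2] = -0.7071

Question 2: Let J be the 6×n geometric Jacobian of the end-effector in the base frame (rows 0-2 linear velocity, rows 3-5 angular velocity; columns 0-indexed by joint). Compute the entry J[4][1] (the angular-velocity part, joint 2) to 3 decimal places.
axis z_1 = (-0.7071,0.7071,0.0000); lever o_n−o_1 = (-0.7071,0.7071,3.0000)
cross product → J_v[:, 1] = (2.1213,2.1213,0.0000)
J_ω[:, 1] = z_1
entry J[4][1] = 0.7071

0.707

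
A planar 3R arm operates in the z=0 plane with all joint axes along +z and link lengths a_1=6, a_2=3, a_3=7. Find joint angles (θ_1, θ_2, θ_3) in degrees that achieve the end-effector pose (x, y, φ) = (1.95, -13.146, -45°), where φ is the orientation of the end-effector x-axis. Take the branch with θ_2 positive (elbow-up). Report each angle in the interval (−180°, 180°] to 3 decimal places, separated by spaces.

-119.998 30.000 44.998

wrist centre = target − a_3·(cos φ, sin φ) = (-2.9997, -8.1963)
cos θ_2 = (76.1770−6²−3²)/(2·6·3) = 0.8660; θ_2 = 29.9996° (elbow-up)
β = atan2(-8.1963,-2.9997) = -110.1021°; ψ = atan2(1.5000,8.5981) = 9.8960°
θ_1 = β − ψ = -119.9981°
θ_3 = φ − θ_1 − θ_2 = 44.9985° (wrapped to (-180°,180°])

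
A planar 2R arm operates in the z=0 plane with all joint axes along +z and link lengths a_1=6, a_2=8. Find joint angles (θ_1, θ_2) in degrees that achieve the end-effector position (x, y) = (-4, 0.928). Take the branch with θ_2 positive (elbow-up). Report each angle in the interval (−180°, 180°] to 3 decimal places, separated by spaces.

cos θ_2 = (16.8612−6²−8²)/(2·6·8) = -0.8660; θ_2 = 150.0005° (elbow-up)
β = atan2(0.9280,-4.0000) = 166.9384°; ψ = atan2(3.9999,-0.9282) = 103.0649°
θ_1 = β − ψ = 63.8735°

63.874 150.000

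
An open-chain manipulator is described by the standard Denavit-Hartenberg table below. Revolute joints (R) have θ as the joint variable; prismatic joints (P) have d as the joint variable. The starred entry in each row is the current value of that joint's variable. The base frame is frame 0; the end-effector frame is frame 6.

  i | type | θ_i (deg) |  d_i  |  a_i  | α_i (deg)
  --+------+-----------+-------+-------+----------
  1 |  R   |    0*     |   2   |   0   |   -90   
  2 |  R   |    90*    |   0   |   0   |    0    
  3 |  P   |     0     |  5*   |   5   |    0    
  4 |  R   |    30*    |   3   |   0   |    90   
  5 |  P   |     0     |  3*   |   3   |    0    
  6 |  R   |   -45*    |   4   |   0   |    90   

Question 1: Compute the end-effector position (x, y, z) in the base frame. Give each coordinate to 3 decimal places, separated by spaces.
after link 1: o_1 = (0.0000, 0.0000, 2.0000)
after link 2: o_2 = (0.0000, 0.0000, 2.0000)
after link 3: o_3 = (0.0000, 5.0000, -3.0000)
after link 4: o_4 = (0.0000, 8.0000, -3.0000)
after link 5: o_5 = (1.0981, 8.0000, -7.0981)
after link 6: o_6 = (4.5622, 8.0000, -9.0981)

4.562 8.000 -9.098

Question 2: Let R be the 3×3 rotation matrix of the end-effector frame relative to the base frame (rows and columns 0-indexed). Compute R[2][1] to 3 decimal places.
End-effector y-axis (col 1 of R) = (0.8660,0.0000,-0.5000)
R[2][1] = -0.5000

-0.500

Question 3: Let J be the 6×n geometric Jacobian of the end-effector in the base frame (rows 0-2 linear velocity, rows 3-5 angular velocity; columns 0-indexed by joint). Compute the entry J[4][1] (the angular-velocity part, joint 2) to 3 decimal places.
axis z_1 = (0.0000,1.0000,0.0000); lever o_n−o_1 = (4.5622,8.0000,-11.0981)
cross product → J_v[:, 1] = (-11.0981,0.0000,-4.5622)
J_ω[:, 1] = z_1
entry J[4][1] = 1.0000

1.000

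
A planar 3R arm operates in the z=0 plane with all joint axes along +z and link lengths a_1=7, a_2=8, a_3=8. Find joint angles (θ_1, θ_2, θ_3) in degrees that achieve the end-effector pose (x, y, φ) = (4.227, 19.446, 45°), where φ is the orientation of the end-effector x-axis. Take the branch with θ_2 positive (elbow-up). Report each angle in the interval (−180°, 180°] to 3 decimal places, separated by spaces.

71.834 45.008 -71.842

wrist centre = target − a_3·(cos φ, sin φ) = (-1.4299, 13.7891)
cos θ_2 = (192.1850−7²−8²)/(2·7·8) = 0.7070; θ_2 = 45.0079° (elbow-up)
β = atan2(13.7891,-1.4299) = 95.9201°; ψ = atan2(5.6576,12.6561) = 24.0860°
θ_1 = β − ψ = 71.8340°
θ_3 = φ − θ_1 − θ_2 = -71.8420° (wrapped to (-180°,180°])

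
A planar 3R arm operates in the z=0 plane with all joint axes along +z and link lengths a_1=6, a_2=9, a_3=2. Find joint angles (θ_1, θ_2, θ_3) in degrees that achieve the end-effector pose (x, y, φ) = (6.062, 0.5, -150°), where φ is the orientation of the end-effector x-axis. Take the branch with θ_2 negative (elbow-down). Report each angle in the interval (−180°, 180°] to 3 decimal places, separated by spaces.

90.002 -120.002 -120.000

wrist centre = target − a_3·(cos φ, sin φ) = (7.7941, 1.5000)
cos θ_2 = (62.9972−6²−9²)/(2·6·9) = -0.5000; θ_2 = -120.0017° (elbow-down)
β = atan2(1.5000,7.7941) = 10.8936°; ψ = atan2(-7.7941,1.4998) = -79.1081°
θ_1 = β − ψ = 90.0017°
θ_3 = φ − θ_1 − θ_2 = -120.0000° (wrapped to (-180°,180°])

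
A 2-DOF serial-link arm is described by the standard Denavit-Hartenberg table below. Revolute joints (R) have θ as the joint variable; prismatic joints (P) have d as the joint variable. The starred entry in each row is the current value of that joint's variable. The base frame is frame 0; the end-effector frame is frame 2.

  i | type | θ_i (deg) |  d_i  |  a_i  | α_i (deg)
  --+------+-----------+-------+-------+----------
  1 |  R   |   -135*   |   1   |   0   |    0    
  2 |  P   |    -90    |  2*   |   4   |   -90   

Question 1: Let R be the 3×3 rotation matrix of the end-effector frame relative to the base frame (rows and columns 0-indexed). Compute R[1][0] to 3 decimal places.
End-effector x-axis (col 0 of R) = (-0.7071,0.7071,0.0000)
R[1][0] = 0.7071

0.707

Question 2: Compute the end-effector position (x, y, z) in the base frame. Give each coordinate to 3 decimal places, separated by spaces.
-2.828 2.828 3.000

after link 1: o_1 = (0.0000, 0.0000, 1.0000)
after link 2: o_2 = (-2.8284, 2.8284, 3.0000)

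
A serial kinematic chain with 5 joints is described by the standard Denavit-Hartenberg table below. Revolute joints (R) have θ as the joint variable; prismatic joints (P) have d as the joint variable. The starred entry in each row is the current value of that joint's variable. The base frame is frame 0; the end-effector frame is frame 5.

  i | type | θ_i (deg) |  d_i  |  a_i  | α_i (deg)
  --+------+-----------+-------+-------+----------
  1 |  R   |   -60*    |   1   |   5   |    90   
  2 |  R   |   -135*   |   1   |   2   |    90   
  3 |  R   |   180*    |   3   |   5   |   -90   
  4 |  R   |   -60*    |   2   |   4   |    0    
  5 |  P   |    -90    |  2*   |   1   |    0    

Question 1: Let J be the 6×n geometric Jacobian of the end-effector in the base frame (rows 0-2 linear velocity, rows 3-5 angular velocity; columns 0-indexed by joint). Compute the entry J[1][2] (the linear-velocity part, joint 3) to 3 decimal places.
5.516

axis z_2 = (-0.3536,0.6124,0.7071); lever o_n−o_2 = (3.1706,2.5083,9.2617)
cross product → J_v[:, 2] = (3.8980,5.5165,-2.8284)
J_ω[:, 2] = z_2
entry J[1][2] = 5.5165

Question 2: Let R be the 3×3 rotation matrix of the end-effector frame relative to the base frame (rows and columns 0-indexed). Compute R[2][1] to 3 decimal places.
0.966

End-effector y-axis (col 1 of R) = (-0.1294,0.2241,0.9659)
R[2][1] = 0.9659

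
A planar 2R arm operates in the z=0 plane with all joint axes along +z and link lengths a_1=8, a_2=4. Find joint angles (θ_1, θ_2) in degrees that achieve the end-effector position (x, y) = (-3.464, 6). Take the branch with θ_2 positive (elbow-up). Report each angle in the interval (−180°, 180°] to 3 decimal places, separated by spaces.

89.999 120.001

cos θ_2 = (47.9993−8²−4²)/(2·8·4) = -0.5000; θ_2 = 120.0007° (elbow-up)
β = atan2(6.0000,-3.4640) = 119.9993°; ψ = atan2(3.4641,6.0000) = 30.0000°
θ_1 = β − ψ = 89.9993°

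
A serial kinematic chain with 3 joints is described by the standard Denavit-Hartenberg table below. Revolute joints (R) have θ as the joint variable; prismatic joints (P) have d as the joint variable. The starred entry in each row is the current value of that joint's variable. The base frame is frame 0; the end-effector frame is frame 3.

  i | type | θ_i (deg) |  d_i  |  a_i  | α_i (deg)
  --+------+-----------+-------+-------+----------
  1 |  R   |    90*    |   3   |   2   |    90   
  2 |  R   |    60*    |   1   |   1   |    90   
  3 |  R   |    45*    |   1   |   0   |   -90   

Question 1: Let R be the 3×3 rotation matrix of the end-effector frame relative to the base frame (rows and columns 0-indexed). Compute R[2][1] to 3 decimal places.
End-effector y-axis (col 1 of R) = (-0.0000,-0.8660,0.5000)
R[2][1] = 0.5000

0.500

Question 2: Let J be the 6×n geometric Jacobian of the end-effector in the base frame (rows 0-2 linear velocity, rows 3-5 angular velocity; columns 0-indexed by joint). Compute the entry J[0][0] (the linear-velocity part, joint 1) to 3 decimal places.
-3.366

axis z_0 = ẑ; lever o_n−o_0 = (1.0000,3.3660,3.3660)
cross product → J_v[:, 0] = (-3.3660,1.0000,0.0000)
J_ω[:, 0] = z_0
entry J[0][0] = -3.3660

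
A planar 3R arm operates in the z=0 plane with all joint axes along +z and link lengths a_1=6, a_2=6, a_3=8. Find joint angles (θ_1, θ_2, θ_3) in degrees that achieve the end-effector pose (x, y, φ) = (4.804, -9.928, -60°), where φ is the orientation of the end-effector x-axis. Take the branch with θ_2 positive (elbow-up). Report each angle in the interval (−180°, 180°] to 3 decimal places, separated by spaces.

wrist centre = target − a_3·(cos φ, sin φ) = (0.8040, -2.9998)
cos θ_2 = (9.6452−6²−6²)/(2·6·6) = -0.8660; θ_2 = 150.0016° (elbow-up)
β = atan2(-2.9998,0.8040) = -74.9963°; ψ = atan2(2.9999,0.8038) = 75.0008°
θ_1 = β − ψ = -149.9971°
θ_3 = φ − θ_1 − θ_2 = -60.0045° (wrapped to (-180°,180°])

-149.997 150.002 -60.004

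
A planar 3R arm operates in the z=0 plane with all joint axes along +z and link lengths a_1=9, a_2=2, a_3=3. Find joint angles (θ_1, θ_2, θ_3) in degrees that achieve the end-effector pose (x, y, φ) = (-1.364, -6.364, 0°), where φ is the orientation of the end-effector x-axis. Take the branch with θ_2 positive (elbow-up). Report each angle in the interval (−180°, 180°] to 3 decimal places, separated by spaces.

-135.000 134.998 0.002

wrist centre = target − a_3·(cos φ, sin φ) = (-4.3640, -6.3640)
cos θ_2 = (59.5450−9²−2²)/(2·9·2) = -0.7071; θ_2 = 134.9981° (elbow-up)
β = atan2(-6.3640,-4.3640) = -124.4397°; ψ = atan2(1.4143,7.5858) = 10.5607°
θ_1 = β − ψ = -135.0004°
θ_3 = φ − θ_1 − θ_2 = 0.0022° (wrapped to (-180°,180°])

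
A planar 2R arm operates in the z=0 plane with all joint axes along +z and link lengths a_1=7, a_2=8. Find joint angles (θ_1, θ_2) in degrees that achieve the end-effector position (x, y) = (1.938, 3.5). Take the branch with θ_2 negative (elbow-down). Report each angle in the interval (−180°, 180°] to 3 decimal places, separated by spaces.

149.997 -149.999

cos θ_2 = (16.0058−7²−8²)/(2·7·8) = -0.8660; θ_2 = -149.9993° (elbow-down)
β = atan2(3.5000,1.9380) = 61.0261°; ψ = atan2(-4.0001,0.0718) = -88.9710°
θ_1 = β − ψ = 149.9971°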